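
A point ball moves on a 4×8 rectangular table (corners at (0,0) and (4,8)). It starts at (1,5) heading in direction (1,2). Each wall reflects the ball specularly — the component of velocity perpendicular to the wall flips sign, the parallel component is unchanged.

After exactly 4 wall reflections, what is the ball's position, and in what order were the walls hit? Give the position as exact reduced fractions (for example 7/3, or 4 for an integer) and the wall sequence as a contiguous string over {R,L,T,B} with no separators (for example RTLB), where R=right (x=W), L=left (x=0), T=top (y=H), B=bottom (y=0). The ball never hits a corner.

1. t=3/2 → T at (5/2,8); v=(1,-2)
2. t=3/2 → R at (4,5); v=(-1,-2)
3. t=5/2 → B at (3/2,0); v=(-1,2)
4. t=3/2 → L at (0,3); v=(1,2)

Final position: (0,3)
Wall sequence: TRBL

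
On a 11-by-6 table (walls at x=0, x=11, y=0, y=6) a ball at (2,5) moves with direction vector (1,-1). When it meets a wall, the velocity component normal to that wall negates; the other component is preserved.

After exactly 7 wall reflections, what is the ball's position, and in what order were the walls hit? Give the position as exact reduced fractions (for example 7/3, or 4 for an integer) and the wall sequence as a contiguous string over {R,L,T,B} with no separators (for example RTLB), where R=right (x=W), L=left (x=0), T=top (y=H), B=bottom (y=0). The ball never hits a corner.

1. t=5 → B at (7,0); v=(1,1)
2. t=4 → R at (11,4); v=(-1,1)
3. t=2 → T at (9,6); v=(-1,-1)
4. t=6 → B at (3,0); v=(-1,1)
5. t=3 → L at (0,3); v=(1,1)
6. t=3 → T at (3,6); v=(1,-1)
7. t=6 → B at (9,0); v=(1,1)

Final position: (9,0)
Wall sequence: BRTBLTB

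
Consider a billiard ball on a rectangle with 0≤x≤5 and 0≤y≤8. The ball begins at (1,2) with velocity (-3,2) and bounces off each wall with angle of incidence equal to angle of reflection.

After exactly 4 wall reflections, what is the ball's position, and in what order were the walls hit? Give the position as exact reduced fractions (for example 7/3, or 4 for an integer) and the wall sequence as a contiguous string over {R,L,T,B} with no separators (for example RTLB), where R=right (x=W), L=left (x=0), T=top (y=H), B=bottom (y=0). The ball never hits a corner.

1. t=1/3 → L at (0,8/3); v=(3,2)
2. t=5/3 → R at (5,6); v=(-3,2)
3. t=1 → T at (2,8); v=(-3,-2)
4. t=2/3 → L at (0,20/3); v=(3,-2)

Final position: (0,20/3)
Wall sequence: LRTL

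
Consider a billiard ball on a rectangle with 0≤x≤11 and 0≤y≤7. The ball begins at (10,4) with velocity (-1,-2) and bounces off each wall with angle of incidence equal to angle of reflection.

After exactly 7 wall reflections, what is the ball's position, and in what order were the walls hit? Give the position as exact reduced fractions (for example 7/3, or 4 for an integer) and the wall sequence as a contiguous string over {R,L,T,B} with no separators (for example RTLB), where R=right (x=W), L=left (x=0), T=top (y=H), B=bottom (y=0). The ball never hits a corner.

1. t=2 → B at (8,0); v=(-1,2)
2. t=7/2 → T at (9/2,7); v=(-1,-2)
3. t=7/2 → B at (1,0); v=(-1,2)
4. t=1 → L at (0,2); v=(1,2)
5. t=5/2 → T at (5/2,7); v=(1,-2)
6. t=7/2 → B at (6,0); v=(1,2)
7. t=7/2 → T at (19/2,7); v=(1,-2)

Final position: (19/2,7)
Wall sequence: BTBLTBT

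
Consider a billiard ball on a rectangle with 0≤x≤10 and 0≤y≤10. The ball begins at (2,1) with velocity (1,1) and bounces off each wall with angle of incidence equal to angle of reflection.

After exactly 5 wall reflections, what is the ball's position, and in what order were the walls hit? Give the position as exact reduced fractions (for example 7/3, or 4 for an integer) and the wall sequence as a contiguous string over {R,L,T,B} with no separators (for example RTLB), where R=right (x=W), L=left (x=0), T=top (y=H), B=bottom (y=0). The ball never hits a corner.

1. t=8 → R at (10,9); v=(-1,1)
2. t=1 → T at (9,10); v=(-1,-1)
3. t=9 → L at (0,1); v=(1,-1)
4. t=1 → B at (1,0); v=(1,1)
5. t=9 → R at (10,9); v=(-1,1)

Final position: (10,9)
Wall sequence: RTLBR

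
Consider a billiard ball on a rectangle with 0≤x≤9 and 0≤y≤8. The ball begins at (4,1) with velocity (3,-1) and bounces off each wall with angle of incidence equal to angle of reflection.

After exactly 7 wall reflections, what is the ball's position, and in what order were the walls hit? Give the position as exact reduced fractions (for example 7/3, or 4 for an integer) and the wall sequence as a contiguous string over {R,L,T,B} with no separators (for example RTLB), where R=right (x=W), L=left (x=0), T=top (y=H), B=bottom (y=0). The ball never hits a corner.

Final position: (9,10/3)
Wall sequence: BRLRTLR

1. t=1 → B at (7,0); v=(3,1)
2. t=2/3 → R at (9,2/3); v=(-3,1)
3. t=3 → L at (0,11/3); v=(3,1)
4. t=3 → R at (9,20/3); v=(-3,1)
5. t=4/3 → T at (5,8); v=(-3,-1)
6. t=5/3 → L at (0,19/3); v=(3,-1)
7. t=3 → R at (9,10/3); v=(-3,-1)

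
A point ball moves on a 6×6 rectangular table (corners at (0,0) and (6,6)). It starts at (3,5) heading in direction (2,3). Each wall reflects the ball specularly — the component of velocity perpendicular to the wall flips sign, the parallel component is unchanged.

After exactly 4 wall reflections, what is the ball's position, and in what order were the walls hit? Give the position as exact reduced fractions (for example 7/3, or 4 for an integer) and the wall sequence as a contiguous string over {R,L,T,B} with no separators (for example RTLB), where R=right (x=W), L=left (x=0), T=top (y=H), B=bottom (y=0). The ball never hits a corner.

Final position: (1/3,6)
Wall sequence: TRBT

1. t=1/3 → T at (11/3,6); v=(2,-3)
2. t=7/6 → R at (6,5/2); v=(-2,-3)
3. t=5/6 → B at (13/3,0); v=(-2,3)
4. t=2 → T at (1/3,6); v=(-2,-3)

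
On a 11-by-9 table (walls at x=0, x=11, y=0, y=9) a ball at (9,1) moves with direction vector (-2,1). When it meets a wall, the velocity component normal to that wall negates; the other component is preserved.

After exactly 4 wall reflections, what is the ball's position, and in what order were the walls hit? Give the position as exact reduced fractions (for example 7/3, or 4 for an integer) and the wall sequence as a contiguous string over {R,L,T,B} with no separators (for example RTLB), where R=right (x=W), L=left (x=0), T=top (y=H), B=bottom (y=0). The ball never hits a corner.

1. t=9/2 → L at (0,11/2); v=(2,1)
2. t=7/2 → T at (7,9); v=(2,-1)
3. t=2 → R at (11,7); v=(-2,-1)
4. t=11/2 → L at (0,3/2); v=(2,-1)

Final position: (0,3/2)
Wall sequence: LTRL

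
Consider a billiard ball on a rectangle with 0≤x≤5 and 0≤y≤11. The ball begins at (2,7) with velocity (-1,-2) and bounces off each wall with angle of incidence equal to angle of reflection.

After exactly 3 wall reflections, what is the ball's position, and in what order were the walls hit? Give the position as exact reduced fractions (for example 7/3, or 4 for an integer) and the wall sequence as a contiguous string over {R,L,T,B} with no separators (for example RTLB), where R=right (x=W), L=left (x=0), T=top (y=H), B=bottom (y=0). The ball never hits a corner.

1. t=2 → L at (0,3); v=(1,-2)
2. t=3/2 → B at (3/2,0); v=(1,2)
3. t=7/2 → R at (5,7); v=(-1,2)

Final position: (5,7)
Wall sequence: LBR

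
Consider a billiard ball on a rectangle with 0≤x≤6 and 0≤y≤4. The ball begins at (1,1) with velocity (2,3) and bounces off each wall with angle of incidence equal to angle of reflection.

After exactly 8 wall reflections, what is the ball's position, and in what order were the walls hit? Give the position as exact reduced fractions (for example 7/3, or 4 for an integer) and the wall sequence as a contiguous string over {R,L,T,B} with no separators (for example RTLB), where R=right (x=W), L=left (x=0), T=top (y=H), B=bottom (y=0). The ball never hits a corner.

Final position: (13/3,0)
Wall sequence: TBRTBLTB

1. t=1 → T at (3,4); v=(2,-3)
2. t=4/3 → B at (17/3,0); v=(2,3)
3. t=1/6 → R at (6,1/2); v=(-2,3)
4. t=7/6 → T at (11/3,4); v=(-2,-3)
5. t=4/3 → B at (1,0); v=(-2,3)
6. t=1/2 → L at (0,3/2); v=(2,3)
7. t=5/6 → T at (5/3,4); v=(2,-3)
8. t=4/3 → B at (13/3,0); v=(2,3)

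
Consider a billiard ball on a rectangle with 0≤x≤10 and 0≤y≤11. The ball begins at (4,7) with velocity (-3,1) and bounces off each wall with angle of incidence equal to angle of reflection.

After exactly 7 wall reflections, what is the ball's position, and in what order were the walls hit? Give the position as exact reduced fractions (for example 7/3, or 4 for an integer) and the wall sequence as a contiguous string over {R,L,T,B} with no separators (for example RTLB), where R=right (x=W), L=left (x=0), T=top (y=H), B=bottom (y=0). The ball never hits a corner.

1. t=4/3 → L at (0,25/3); v=(3,1)
2. t=8/3 → T at (8,11); v=(3,-1)
3. t=2/3 → R at (10,31/3); v=(-3,-1)
4. t=10/3 → L at (0,7); v=(3,-1)
5. t=10/3 → R at (10,11/3); v=(-3,-1)
6. t=10/3 → L at (0,1/3); v=(3,-1)
7. t=1/3 → B at (1,0); v=(3,1)

Final position: (1,0)
Wall sequence: LTRLRLB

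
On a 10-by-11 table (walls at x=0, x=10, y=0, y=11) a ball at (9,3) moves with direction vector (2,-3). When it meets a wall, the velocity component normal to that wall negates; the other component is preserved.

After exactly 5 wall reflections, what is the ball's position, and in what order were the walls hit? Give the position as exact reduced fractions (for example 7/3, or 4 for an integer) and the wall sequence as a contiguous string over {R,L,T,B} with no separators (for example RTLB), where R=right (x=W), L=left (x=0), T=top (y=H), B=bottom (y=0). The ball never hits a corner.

Final position: (17/3,0)
Wall sequence: RBTLB

1. t=1/2 → R at (10,3/2); v=(-2,-3)
2. t=1/2 → B at (9,0); v=(-2,3)
3. t=11/3 → T at (5/3,11); v=(-2,-3)
4. t=5/6 → L at (0,17/2); v=(2,-3)
5. t=17/6 → B at (17/3,0); v=(2,3)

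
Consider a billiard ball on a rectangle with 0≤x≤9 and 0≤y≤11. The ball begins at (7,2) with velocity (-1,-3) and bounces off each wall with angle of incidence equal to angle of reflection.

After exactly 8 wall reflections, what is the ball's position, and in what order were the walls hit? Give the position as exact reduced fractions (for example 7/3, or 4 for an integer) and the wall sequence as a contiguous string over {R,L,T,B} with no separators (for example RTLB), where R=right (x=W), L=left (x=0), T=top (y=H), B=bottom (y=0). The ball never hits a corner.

Final position: (6,11)
Wall sequence: BTLBTBRT

1. t=2/3 → B at (19/3,0); v=(-1,3)
2. t=11/3 → T at (8/3,11); v=(-1,-3)
3. t=8/3 → L at (0,3); v=(1,-3)
4. t=1 → B at (1,0); v=(1,3)
5. t=11/3 → T at (14/3,11); v=(1,-3)
6. t=11/3 → B at (25/3,0); v=(1,3)
7. t=2/3 → R at (9,2); v=(-1,3)
8. t=3 → T at (6,11); v=(-1,-3)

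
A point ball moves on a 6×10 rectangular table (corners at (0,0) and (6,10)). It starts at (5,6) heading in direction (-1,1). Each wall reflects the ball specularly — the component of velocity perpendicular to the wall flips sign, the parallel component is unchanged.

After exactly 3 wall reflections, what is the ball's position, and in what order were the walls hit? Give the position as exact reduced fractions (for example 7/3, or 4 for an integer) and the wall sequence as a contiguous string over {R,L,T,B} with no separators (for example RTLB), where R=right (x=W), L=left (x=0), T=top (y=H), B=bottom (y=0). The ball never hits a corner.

Final position: (6,3)
Wall sequence: TLR

1. t=4 → T at (1,10); v=(-1,-1)
2. t=1 → L at (0,9); v=(1,-1)
3. t=6 → R at (6,3); v=(-1,-1)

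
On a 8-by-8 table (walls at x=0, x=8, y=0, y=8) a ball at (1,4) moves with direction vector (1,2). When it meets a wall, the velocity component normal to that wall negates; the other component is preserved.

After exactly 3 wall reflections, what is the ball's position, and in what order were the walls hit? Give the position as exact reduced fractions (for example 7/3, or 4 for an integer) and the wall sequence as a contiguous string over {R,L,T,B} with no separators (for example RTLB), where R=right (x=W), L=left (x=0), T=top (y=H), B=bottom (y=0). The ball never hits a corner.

Final position: (8,2)
Wall sequence: TBR

1. t=2 → T at (3,8); v=(1,-2)
2. t=4 → B at (7,0); v=(1,2)
3. t=1 → R at (8,2); v=(-1,2)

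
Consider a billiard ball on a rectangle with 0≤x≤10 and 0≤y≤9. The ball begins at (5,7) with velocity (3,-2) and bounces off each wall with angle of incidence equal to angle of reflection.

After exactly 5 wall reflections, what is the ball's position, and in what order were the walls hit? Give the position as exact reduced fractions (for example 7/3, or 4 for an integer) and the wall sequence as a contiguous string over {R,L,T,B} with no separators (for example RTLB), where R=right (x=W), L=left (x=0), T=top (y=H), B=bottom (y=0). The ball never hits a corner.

1. t=5/3 → R at (10,11/3); v=(-3,-2)
2. t=11/6 → B at (9/2,0); v=(-3,2)
3. t=3/2 → L at (0,3); v=(3,2)
4. t=3 → T at (9,9); v=(3,-2)
5. t=1/3 → R at (10,25/3); v=(-3,-2)

Final position: (10,25/3)
Wall sequence: RBLTR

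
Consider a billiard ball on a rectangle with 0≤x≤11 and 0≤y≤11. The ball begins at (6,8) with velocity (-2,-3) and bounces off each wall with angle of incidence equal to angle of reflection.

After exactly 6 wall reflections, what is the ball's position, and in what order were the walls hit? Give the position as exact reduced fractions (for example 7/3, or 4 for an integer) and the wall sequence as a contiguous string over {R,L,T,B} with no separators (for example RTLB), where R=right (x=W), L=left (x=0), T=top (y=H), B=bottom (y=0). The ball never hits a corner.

1. t=8/3 → B at (2/3,0); v=(-2,3)
2. t=1/3 → L at (0,1); v=(2,3)
3. t=10/3 → T at (20/3,11); v=(2,-3)
4. t=13/6 → R at (11,9/2); v=(-2,-3)
5. t=3/2 → B at (8,0); v=(-2,3)
6. t=11/3 → T at (2/3,11); v=(-2,-3)

Final position: (2/3,11)
Wall sequence: BLTRBT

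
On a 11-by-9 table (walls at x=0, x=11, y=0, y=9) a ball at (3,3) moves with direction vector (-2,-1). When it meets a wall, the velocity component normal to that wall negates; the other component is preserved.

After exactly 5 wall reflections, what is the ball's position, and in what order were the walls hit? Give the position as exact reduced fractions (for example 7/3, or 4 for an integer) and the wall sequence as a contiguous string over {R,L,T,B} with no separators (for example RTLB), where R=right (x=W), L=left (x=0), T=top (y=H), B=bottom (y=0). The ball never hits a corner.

Final position: (0,17/2)
Wall sequence: LBRTL

1. t=3/2 → L at (0,3/2); v=(2,-1)
2. t=3/2 → B at (3,0); v=(2,1)
3. t=4 → R at (11,4); v=(-2,1)
4. t=5 → T at (1,9); v=(-2,-1)
5. t=1/2 → L at (0,17/2); v=(2,-1)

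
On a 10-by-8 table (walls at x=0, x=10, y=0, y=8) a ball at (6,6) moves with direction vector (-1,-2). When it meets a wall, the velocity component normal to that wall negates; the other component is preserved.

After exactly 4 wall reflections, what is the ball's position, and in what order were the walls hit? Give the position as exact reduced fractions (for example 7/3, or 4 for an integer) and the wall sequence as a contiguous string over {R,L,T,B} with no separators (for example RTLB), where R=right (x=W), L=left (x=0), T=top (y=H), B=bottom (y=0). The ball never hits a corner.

1. t=3 → B at (3,0); v=(-1,2)
2. t=3 → L at (0,6); v=(1,2)
3. t=1 → T at (1,8); v=(1,-2)
4. t=4 → B at (5,0); v=(1,2)

Final position: (5,0)
Wall sequence: BLTB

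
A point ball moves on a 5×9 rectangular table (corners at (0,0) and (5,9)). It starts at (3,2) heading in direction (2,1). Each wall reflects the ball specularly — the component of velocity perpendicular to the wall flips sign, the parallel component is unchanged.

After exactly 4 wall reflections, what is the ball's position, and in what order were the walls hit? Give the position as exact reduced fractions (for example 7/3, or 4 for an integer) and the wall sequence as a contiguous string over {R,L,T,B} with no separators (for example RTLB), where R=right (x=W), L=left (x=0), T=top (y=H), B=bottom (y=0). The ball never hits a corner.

Final position: (3,9)
Wall sequence: RLRT

1. t=1 → R at (5,3); v=(-2,1)
2. t=5/2 → L at (0,11/2); v=(2,1)
3. t=5/2 → R at (5,8); v=(-2,1)
4. t=1 → T at (3,9); v=(-2,-1)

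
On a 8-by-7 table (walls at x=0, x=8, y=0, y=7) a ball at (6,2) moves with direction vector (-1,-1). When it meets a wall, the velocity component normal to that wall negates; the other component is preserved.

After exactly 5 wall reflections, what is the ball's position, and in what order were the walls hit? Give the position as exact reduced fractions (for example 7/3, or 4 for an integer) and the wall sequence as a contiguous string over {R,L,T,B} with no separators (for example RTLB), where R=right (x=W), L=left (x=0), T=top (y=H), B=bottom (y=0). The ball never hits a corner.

Final position: (6,0)
Wall sequence: BLTRB

1. t=2 → B at (4,0); v=(-1,1)
2. t=4 → L at (0,4); v=(1,1)
3. t=3 → T at (3,7); v=(1,-1)
4. t=5 → R at (8,2); v=(-1,-1)
5. t=2 → B at (6,0); v=(-1,1)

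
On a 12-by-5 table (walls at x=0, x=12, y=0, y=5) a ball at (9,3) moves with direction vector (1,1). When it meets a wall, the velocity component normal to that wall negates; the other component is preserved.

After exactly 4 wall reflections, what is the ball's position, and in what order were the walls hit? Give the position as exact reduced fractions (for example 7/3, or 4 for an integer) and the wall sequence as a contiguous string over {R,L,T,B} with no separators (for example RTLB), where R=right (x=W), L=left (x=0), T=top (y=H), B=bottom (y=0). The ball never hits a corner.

Final position: (3,5)
Wall sequence: TRBT

1. t=2 → T at (11,5); v=(1,-1)
2. t=1 → R at (12,4); v=(-1,-1)
3. t=4 → B at (8,0); v=(-1,1)
4. t=5 → T at (3,5); v=(-1,-1)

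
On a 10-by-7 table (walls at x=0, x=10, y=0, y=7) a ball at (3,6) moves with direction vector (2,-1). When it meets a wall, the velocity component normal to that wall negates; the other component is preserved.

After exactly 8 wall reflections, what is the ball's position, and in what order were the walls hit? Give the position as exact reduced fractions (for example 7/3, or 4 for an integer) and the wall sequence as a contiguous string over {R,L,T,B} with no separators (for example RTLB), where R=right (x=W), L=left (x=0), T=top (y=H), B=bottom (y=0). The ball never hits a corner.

1. t=7/2 → R at (10,5/2); v=(-2,-1)
2. t=5/2 → B at (5,0); v=(-2,1)
3. t=5/2 → L at (0,5/2); v=(2,1)
4. t=9/2 → T at (9,7); v=(2,-1)
5. t=1/2 → R at (10,13/2); v=(-2,-1)
6. t=5 → L at (0,3/2); v=(2,-1)
7. t=3/2 → B at (3,0); v=(2,1)
8. t=7/2 → R at (10,7/2); v=(-2,1)

Final position: (10,7/2)
Wall sequence: RBLTRLBR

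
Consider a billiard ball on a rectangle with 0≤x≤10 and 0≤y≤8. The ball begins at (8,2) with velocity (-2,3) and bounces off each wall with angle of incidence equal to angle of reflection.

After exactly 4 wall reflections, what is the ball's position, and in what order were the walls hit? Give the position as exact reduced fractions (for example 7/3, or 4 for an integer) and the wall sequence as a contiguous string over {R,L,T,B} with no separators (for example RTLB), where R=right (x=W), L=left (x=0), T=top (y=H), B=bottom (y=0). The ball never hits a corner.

1. t=2 → T at (4,8); v=(-2,-3)
2. t=2 → L at (0,2); v=(2,-3)
3. t=2/3 → B at (4/3,0); v=(2,3)
4. t=8/3 → T at (20/3,8); v=(2,-3)

Final position: (20/3,8)
Wall sequence: TLBT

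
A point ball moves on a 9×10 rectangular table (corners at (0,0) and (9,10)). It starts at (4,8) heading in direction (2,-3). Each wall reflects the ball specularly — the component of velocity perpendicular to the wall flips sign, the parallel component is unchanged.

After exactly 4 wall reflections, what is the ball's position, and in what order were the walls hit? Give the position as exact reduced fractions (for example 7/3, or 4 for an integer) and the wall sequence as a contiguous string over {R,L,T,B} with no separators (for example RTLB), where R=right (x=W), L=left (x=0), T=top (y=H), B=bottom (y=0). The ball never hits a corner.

Final position: (0,7)
Wall sequence: RBTL

1. t=5/2 → R at (9,1/2); v=(-2,-3)
2. t=1/6 → B at (26/3,0); v=(-2,3)
3. t=10/3 → T at (2,10); v=(-2,-3)
4. t=1 → L at (0,7); v=(2,-3)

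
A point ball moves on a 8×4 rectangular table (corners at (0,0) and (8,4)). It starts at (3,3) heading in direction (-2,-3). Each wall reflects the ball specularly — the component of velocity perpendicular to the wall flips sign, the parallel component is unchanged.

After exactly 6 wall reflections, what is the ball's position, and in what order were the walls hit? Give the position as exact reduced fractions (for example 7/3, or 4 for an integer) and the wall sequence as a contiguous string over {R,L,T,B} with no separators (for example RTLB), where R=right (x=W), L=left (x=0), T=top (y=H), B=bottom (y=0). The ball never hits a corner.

1. t=1 → B at (1,0); v=(-2,3)
2. t=1/2 → L at (0,3/2); v=(2,3)
3. t=5/6 → T at (5/3,4); v=(2,-3)
4. t=4/3 → B at (13/3,0); v=(2,3)
5. t=4/3 → T at (7,4); v=(2,-3)
6. t=1/2 → R at (8,5/2); v=(-2,-3)

Final position: (8,5/2)
Wall sequence: BLTBTR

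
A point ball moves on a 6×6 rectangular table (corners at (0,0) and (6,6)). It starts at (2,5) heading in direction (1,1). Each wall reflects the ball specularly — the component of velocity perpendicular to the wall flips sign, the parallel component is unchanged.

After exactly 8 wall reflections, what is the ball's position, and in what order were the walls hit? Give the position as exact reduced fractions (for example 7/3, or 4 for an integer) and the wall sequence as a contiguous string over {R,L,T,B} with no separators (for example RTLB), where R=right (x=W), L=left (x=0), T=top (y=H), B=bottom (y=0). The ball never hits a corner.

1. t=1 → T at (3,6); v=(1,-1)
2. t=3 → R at (6,3); v=(-1,-1)
3. t=3 → B at (3,0); v=(-1,1)
4. t=3 → L at (0,3); v=(1,1)
5. t=3 → T at (3,6); v=(1,-1)
6. t=3 → R at (6,3); v=(-1,-1)
7. t=3 → B at (3,0); v=(-1,1)
8. t=3 → L at (0,3); v=(1,1)

Final position: (0,3)
Wall sequence: TRBLTRBL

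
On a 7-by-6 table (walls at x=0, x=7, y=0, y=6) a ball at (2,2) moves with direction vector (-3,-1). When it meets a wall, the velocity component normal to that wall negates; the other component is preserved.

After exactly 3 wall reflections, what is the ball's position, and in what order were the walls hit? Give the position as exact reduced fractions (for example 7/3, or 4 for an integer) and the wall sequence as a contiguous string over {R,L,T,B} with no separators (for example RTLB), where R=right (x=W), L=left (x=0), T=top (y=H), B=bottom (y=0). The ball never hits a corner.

Final position: (7,1)
Wall sequence: LBR

1. t=2/3 → L at (0,4/3); v=(3,-1)
2. t=4/3 → B at (4,0); v=(3,1)
3. t=1 → R at (7,1); v=(-3,1)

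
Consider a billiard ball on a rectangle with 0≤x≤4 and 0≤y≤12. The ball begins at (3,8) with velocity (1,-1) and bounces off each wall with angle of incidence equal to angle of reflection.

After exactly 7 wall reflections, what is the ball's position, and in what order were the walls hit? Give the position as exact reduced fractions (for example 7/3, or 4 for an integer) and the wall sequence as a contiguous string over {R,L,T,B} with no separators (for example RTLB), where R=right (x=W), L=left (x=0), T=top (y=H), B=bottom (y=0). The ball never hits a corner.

1. t=1 → R at (4,7); v=(-1,-1)
2. t=4 → L at (0,3); v=(1,-1)
3. t=3 → B at (3,0); v=(1,1)
4. t=1 → R at (4,1); v=(-1,1)
5. t=4 → L at (0,5); v=(1,1)
6. t=4 → R at (4,9); v=(-1,1)
7. t=3 → T at (1,12); v=(-1,-1)

Final position: (1,12)
Wall sequence: RLBRLRT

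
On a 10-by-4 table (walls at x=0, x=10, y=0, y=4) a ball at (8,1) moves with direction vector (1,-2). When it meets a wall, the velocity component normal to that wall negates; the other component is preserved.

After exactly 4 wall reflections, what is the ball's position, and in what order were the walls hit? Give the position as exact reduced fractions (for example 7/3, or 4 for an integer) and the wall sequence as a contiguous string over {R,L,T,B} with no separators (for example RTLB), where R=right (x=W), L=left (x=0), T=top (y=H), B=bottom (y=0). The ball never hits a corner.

1. t=1/2 → B at (17/2,0); v=(1,2)
2. t=3/2 → R at (10,3); v=(-1,2)
3. t=1/2 → T at (19/2,4); v=(-1,-2)
4. t=2 → B at (15/2,0); v=(-1,2)

Final position: (15/2,0)
Wall sequence: BRTB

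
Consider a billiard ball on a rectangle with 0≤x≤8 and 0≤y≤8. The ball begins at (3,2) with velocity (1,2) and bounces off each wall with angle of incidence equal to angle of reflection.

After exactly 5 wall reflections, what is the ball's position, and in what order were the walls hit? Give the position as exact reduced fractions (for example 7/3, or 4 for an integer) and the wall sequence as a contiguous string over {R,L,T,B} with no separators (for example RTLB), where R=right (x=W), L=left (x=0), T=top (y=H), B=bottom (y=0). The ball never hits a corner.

1. t=3 → T at (6,8); v=(1,-2)
2. t=2 → R at (8,4); v=(-1,-2)
3. t=2 → B at (6,0); v=(-1,2)
4. t=4 → T at (2,8); v=(-1,-2)
5. t=2 → L at (0,4); v=(1,-2)

Final position: (0,4)
Wall sequence: TRBTL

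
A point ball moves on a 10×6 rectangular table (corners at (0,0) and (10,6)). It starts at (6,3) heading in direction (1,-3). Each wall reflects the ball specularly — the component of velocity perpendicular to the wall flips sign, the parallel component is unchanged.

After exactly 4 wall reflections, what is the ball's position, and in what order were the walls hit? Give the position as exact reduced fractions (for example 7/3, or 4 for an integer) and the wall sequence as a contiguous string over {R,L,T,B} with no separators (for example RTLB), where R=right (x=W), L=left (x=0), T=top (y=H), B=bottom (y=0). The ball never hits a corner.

Final position: (9,0)
Wall sequence: BTRB

1. t=1 → B at (7,0); v=(1,3)
2. t=2 → T at (9,6); v=(1,-3)
3. t=1 → R at (10,3); v=(-1,-3)
4. t=1 → B at (9,0); v=(-1,3)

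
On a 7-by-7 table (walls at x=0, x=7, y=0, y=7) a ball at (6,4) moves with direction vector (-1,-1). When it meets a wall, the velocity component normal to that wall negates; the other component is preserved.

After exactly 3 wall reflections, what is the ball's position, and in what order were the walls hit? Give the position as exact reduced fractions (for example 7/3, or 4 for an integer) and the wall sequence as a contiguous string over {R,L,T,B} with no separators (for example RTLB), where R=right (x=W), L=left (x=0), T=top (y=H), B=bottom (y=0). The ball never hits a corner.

1. t=4 → B at (2,0); v=(-1,1)
2. t=2 → L at (0,2); v=(1,1)
3. t=5 → T at (5,7); v=(1,-1)

Final position: (5,7)
Wall sequence: BLT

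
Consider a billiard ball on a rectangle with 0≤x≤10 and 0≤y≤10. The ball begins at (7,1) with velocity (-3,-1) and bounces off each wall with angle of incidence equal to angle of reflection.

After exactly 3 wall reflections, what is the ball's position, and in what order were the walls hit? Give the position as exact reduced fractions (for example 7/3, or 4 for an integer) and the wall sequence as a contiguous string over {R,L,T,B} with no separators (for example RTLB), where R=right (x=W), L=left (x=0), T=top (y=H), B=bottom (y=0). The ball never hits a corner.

Final position: (10,14/3)
Wall sequence: BLR

1. t=1 → B at (4,0); v=(-3,1)
2. t=4/3 → L at (0,4/3); v=(3,1)
3. t=10/3 → R at (10,14/3); v=(-3,1)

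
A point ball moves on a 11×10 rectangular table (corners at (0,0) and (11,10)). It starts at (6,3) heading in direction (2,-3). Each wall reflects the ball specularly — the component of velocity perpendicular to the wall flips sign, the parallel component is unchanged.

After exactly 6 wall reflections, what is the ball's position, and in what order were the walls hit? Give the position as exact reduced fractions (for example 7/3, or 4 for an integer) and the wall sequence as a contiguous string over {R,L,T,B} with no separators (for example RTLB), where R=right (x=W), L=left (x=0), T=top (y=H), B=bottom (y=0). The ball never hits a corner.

Final position: (6,10)
Wall sequence: BRTBLT

1. t=1 → B at (8,0); v=(2,3)
2. t=3/2 → R at (11,9/2); v=(-2,3)
3. t=11/6 → T at (22/3,10); v=(-2,-3)
4. t=10/3 → B at (2/3,0); v=(-2,3)
5. t=1/3 → L at (0,1); v=(2,3)
6. t=3 → T at (6,10); v=(2,-3)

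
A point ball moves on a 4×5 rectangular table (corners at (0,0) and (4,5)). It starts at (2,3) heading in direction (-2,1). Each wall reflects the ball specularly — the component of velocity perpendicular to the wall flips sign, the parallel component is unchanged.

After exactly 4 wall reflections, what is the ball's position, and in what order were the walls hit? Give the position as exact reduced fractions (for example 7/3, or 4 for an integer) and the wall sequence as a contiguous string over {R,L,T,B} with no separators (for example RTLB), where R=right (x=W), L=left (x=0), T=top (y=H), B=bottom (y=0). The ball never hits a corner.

1. t=1 → L at (0,4); v=(2,1)
2. t=1 → T at (2,5); v=(2,-1)
3. t=1 → R at (4,4); v=(-2,-1)
4. t=2 → L at (0,2); v=(2,-1)

Final position: (0,2)
Wall sequence: LTRL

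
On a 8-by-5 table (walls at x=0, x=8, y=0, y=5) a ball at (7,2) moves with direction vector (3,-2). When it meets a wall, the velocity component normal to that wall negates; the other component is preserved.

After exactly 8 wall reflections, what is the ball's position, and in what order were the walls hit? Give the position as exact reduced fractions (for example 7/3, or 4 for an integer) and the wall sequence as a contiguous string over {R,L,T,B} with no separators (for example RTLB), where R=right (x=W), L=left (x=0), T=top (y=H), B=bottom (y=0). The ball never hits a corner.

Final position: (1/2,5)
Wall sequence: RBLTRBLT

1. t=1/3 → R at (8,4/3); v=(-3,-2)
2. t=2/3 → B at (6,0); v=(-3,2)
3. t=2 → L at (0,4); v=(3,2)
4. t=1/2 → T at (3/2,5); v=(3,-2)
5. t=13/6 → R at (8,2/3); v=(-3,-2)
6. t=1/3 → B at (7,0); v=(-3,2)
7. t=7/3 → L at (0,14/3); v=(3,2)
8. t=1/6 → T at (1/2,5); v=(3,-2)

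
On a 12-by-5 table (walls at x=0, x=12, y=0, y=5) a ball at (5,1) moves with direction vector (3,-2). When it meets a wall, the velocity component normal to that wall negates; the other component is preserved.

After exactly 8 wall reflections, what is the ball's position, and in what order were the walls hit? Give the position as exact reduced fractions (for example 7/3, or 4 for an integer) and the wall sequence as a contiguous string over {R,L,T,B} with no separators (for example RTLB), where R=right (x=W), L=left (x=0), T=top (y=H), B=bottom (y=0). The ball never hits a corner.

Final position: (23/2,0)
Wall sequence: BRTBLTRB

1. t=1/2 → B at (13/2,0); v=(3,2)
2. t=11/6 → R at (12,11/3); v=(-3,2)
3. t=2/3 → T at (10,5); v=(-3,-2)
4. t=5/2 → B at (5/2,0); v=(-3,2)
5. t=5/6 → L at (0,5/3); v=(3,2)
6. t=5/3 → T at (5,5); v=(3,-2)
7. t=7/3 → R at (12,1/3); v=(-3,-2)
8. t=1/6 → B at (23/2,0); v=(-3,2)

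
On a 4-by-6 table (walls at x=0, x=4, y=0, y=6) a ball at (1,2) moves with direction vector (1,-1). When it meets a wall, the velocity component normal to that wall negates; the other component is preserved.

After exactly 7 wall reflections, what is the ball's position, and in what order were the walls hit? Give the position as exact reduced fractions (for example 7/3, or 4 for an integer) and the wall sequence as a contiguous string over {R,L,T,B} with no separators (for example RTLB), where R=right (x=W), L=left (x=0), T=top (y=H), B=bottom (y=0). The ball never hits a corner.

1. t=2 → B at (3,0); v=(1,1)
2. t=1 → R at (4,1); v=(-1,1)
3. t=4 → L at (0,5); v=(1,1)
4. t=1 → T at (1,6); v=(1,-1)
5. t=3 → R at (4,3); v=(-1,-1)
6. t=3 → B at (1,0); v=(-1,1)
7. t=1 → L at (0,1); v=(1,1)

Final position: (0,1)
Wall sequence: BRLTRBL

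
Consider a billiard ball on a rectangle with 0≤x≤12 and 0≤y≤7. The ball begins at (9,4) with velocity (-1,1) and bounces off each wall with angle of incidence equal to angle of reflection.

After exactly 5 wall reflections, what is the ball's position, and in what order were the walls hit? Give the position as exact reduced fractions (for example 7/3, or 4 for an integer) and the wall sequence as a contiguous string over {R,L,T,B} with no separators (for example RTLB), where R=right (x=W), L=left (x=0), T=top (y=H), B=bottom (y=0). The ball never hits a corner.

Final position: (12,3)
Wall sequence: TLBTR

1. t=3 → T at (6,7); v=(-1,-1)
2. t=6 → L at (0,1); v=(1,-1)
3. t=1 → B at (1,0); v=(1,1)
4. t=7 → T at (8,7); v=(1,-1)
5. t=4 → R at (12,3); v=(-1,-1)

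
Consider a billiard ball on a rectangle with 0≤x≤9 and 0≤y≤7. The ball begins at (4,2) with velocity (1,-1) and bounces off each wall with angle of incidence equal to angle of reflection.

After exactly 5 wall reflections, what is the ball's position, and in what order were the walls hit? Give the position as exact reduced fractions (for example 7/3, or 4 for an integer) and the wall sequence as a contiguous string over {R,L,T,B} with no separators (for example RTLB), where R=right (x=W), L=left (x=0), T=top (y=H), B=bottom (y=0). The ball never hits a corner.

Final position: (2,0)
Wall sequence: BRTLB

1. t=2 → B at (6,0); v=(1,1)
2. t=3 → R at (9,3); v=(-1,1)
3. t=4 → T at (5,7); v=(-1,-1)
4. t=5 → L at (0,2); v=(1,-1)
5. t=2 → B at (2,0); v=(1,1)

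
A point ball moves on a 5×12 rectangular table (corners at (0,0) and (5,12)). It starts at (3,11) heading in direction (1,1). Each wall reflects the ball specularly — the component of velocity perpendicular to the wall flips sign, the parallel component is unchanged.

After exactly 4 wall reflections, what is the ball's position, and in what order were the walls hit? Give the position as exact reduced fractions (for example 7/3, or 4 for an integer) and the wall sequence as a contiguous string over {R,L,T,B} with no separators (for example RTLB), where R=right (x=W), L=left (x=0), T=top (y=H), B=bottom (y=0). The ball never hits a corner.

1. t=1 → T at (4,12); v=(1,-1)
2. t=1 → R at (5,11); v=(-1,-1)
3. t=5 → L at (0,6); v=(1,-1)
4. t=5 → R at (5,1); v=(-1,-1)

Final position: (5,1)
Wall sequence: TRLR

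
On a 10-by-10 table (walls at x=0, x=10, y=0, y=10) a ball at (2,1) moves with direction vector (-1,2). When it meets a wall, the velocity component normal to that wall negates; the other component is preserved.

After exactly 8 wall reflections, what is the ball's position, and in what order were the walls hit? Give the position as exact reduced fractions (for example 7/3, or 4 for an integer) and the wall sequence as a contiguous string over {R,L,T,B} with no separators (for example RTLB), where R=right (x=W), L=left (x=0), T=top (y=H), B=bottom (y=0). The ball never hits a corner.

1. t=2 → L at (0,5); v=(1,2)
2. t=5/2 → T at (5/2,10); v=(1,-2)
3. t=5 → B at (15/2,0); v=(1,2)
4. t=5/2 → R at (10,5); v=(-1,2)
5. t=5/2 → T at (15/2,10); v=(-1,-2)
6. t=5 → B at (5/2,0); v=(-1,2)
7. t=5/2 → L at (0,5); v=(1,2)
8. t=5/2 → T at (5/2,10); v=(1,-2)

Final position: (5/2,10)
Wall sequence: LTBRTBLT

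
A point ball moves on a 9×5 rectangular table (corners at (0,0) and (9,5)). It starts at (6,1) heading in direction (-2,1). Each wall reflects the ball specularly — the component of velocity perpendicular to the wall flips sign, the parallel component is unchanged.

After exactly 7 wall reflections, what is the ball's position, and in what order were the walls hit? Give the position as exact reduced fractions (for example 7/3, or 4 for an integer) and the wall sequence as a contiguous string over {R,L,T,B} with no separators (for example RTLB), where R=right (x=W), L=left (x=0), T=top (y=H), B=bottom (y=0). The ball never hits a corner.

Final position: (9,5/2)
Wall sequence: LTRBLTR

1. t=3 → L at (0,4); v=(2,1)
2. t=1 → T at (2,5); v=(2,-1)
3. t=7/2 → R at (9,3/2); v=(-2,-1)
4. t=3/2 → B at (6,0); v=(-2,1)
5. t=3 → L at (0,3); v=(2,1)
6. t=2 → T at (4,5); v=(2,-1)
7. t=5/2 → R at (9,5/2); v=(-2,-1)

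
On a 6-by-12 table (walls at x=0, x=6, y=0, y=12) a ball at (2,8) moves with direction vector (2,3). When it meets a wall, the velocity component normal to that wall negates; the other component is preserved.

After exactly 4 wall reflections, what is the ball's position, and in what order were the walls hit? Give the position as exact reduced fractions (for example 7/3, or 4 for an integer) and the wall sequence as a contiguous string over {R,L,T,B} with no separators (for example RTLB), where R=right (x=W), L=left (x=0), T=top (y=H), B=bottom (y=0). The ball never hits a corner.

Final position: (2/3,0)
Wall sequence: TRLB

1. t=4/3 → T at (14/3,12); v=(2,-3)
2. t=2/3 → R at (6,10); v=(-2,-3)
3. t=3 → L at (0,1); v=(2,-3)
4. t=1/3 → B at (2/3,0); v=(2,3)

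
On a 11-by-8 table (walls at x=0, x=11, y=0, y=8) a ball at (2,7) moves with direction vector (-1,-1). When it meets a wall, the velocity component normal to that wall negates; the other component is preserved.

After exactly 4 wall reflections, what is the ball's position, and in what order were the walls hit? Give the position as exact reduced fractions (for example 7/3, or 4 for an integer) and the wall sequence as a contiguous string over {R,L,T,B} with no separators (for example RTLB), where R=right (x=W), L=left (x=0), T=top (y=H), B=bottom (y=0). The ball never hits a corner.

1. t=2 → L at (0,5); v=(1,-1)
2. t=5 → B at (5,0); v=(1,1)
3. t=6 → R at (11,6); v=(-1,1)
4. t=2 → T at (9,8); v=(-1,-1)

Final position: (9,8)
Wall sequence: LBRT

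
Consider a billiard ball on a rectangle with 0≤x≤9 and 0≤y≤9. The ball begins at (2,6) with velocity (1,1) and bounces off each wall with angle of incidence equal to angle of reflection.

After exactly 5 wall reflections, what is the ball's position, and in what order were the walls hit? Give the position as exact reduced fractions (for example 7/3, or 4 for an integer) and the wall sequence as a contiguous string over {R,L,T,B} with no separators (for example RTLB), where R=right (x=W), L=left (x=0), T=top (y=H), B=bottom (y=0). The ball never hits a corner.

1. t=3 → T at (5,9); v=(1,-1)
2. t=4 → R at (9,5); v=(-1,-1)
3. t=5 → B at (4,0); v=(-1,1)
4. t=4 → L at (0,4); v=(1,1)
5. t=5 → T at (5,9); v=(1,-1)

Final position: (5,9)
Wall sequence: TRBLT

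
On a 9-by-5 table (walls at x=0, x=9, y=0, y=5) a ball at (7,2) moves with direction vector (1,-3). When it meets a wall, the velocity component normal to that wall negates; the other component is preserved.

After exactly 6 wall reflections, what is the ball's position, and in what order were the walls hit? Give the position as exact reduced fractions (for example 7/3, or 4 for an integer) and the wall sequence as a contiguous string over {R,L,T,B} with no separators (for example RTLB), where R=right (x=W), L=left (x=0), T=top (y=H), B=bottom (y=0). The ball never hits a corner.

Final position: (11/3,0)
Wall sequence: BRTBTB

1. t=2/3 → B at (23/3,0); v=(1,3)
2. t=4/3 → R at (9,4); v=(-1,3)
3. t=1/3 → T at (26/3,5); v=(-1,-3)
4. t=5/3 → B at (7,0); v=(-1,3)
5. t=5/3 → T at (16/3,5); v=(-1,-3)
6. t=5/3 → B at (11/3,0); v=(-1,3)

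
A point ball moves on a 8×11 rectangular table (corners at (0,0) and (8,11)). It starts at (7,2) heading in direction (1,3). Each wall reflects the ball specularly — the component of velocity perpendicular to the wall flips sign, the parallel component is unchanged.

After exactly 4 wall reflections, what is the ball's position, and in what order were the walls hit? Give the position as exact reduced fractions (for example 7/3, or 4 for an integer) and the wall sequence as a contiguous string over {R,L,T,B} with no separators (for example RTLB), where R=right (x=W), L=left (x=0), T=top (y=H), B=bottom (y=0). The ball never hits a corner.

1. t=1 → R at (8,5); v=(-1,3)
2. t=2 → T at (6,11); v=(-1,-3)
3. t=11/3 → B at (7/3,0); v=(-1,3)
4. t=7/3 → L at (0,7); v=(1,3)

Final position: (0,7)
Wall sequence: RTBL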